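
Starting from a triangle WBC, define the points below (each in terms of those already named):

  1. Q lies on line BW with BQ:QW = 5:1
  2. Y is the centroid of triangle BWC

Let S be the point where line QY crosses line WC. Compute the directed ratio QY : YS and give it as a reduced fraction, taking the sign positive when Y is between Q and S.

Assign W = (0, 0), B = (1, 0), C = (0, 1) — the answer is frame-independent, so this choice is without loss of generality.
1. Q lies on line BW with BQ:QW = 5:1 ⇒ Q = (1/6, 0)
2. Y is the centroid of triangle BWC ⇒ Y = (1/3, 1/3)
line QY meets WC at S = (0, -1/3)
Y = Q + t·(S−Q) with t = -1, so QY:YS = -1:2

QY:YS = -1/2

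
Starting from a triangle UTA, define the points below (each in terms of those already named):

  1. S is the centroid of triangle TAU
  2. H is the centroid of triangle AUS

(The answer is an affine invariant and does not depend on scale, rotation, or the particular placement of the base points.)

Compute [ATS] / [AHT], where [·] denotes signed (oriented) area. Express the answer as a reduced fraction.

Work in coordinates with U = (0, 0), T = (1, 0), A = (0, 1).
1. S is the centroid of triangle TAU ⇒ S = (1/3, 1/3)
2. H is the centroid of triangle AUS ⇒ H = (1/9, 4/9)
2·[ATS] = -1/3, 2·[AHT] = 4/9
[ATS]:[AHT] = -1/3:4/9 = -3/4

[ATS]:[AHT] = -3/4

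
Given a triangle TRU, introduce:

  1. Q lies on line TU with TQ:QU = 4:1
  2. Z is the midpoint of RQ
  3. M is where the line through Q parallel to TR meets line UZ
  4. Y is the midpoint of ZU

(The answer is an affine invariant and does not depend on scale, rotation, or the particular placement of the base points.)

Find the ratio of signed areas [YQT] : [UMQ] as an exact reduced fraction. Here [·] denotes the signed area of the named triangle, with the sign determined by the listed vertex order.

[YQT]:[UMQ] = -6

Work in coordinates with T = (0, 0), R = (1, 0), U = (0, 1).
1. Q lies on line TU with TQ:QU = 4:1 ⇒ Q = (0, 4/5)
2. Z is the midpoint of RQ ⇒ Z = (1/2, 2/5)
3. M is where the line through Q parallel to TR meets line UZ ⇒ M = (1/6, 4/5)
4. Y is the midpoint of ZU ⇒ Y = (1/4, 7/10)
2·[YQT] = 1/5, 2·[UMQ] = -1/30
[YQT]:[UMQ] = 1/5:-1/30 = -6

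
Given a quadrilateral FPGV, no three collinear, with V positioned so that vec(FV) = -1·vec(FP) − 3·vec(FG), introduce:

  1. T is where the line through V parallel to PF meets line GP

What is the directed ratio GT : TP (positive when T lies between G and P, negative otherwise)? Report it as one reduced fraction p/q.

GT:TP = -4/3

Work in coordinates with F = (0, 0), P = (1, 0), G = (0, 1), V = (-1, -3).
1. T is where the line through V parallel to PF meets line GP ⇒ T = (4, -3)
T = G + t·(P−G) with t = 4, so GT:TP = t:(1−t) = 4:-3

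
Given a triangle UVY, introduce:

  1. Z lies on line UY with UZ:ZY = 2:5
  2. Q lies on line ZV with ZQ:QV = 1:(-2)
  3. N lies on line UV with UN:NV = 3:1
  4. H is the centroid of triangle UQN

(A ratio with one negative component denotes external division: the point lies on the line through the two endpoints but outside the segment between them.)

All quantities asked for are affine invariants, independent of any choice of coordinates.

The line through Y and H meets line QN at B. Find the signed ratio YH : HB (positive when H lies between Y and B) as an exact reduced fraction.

YH:HB = -41/4

Set U = (0, 0), V = (1, 0), Y = (0, 1); any affine frame gives the same invariant.
1. Z lies on line UY with UZ:ZY = 2:5 ⇒ Z = (0, 2/7)
2. Q lies on line ZV with ZQ:QV = 1:(-2) ⇒ Q = (-1, 4/7)
3. N lies on line UV with UN:NV = 3:1 ⇒ N = (3/4, 0)
4. H is the centroid of triangle UQN ⇒ H = (-1/12, 4/21)
line YH meets QN at B = (-37/492, 232/861)
H = Y + t·(B−Y) with t = 41/37, so YH:HB = 41/37:-4/37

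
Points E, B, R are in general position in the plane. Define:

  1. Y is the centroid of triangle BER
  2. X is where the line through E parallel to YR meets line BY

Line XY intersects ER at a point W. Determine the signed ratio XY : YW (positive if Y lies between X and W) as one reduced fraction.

Set E = (0, 0), B = (1, 0), R = (0, 1); any affine frame gives the same invariant.
1. Y is the centroid of triangle BER ⇒ Y = (1/3, 1/3)
2. X is where the line through E parallel to YR meets line BY ⇒ X = (-1/3, 2/3)
line XY meets ER at W = (0, 1/2)
Y = X + t·(W−X) with t = 2, so XY:YW = 2:-1

XY:YW = -2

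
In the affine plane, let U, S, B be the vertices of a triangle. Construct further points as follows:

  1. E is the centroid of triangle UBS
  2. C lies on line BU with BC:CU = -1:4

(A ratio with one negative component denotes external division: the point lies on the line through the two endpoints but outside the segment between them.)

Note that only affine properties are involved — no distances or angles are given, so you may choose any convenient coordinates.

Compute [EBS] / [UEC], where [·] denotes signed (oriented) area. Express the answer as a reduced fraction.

Set U = (0, 0), S = (1, 0), B = (0, 1); any affine frame gives the same invariant.
1. E is the centroid of triangle UBS ⇒ E = (1/3, 1/3)
2. C lies on line BU with BC:CU = -1:4 ⇒ C = (0, 4/3)
2·[EBS] = -1/3, 2·[UEC] = 4/9
[EBS]:[UEC] = -1/3:4/9 = -3/4

[EBS]:[UEC] = -3/4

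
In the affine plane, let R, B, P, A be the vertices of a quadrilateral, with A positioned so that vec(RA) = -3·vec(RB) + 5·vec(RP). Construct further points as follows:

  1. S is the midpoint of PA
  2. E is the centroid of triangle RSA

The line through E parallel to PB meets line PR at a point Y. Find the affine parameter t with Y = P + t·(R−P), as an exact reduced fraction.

t = -1/6

Work in coordinates with R = (0, 0), B = (1, 0), P = (0, 1), A = (-3, 5).
1. S is the midpoint of PA ⇒ S = (-3/2, 3)
2. E is the centroid of triangle RSA ⇒ E = (-3/2, 8/3)
through E parallel to PB: direction (1, -1); meets PR at Y = (0, 7/6)
Y = P + t·(R−P) with t = -1/6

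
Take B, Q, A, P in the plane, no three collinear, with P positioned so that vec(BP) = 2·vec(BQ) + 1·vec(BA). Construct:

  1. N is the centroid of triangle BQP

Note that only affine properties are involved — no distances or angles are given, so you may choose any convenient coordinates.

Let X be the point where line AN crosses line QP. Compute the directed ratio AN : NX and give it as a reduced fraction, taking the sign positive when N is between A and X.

AN:NX = 5

Work in coordinates with B = (0, 0), Q = (1, 0), A = (0, 1), P = (2, 1).
1. N is the centroid of triangle BQP ⇒ N = (1, 1/3)
line AN meets QP at X = (6/5, 1/5)
N = A + t·(X−A) with t = 5/6, so AN:NX = 5/6:1/6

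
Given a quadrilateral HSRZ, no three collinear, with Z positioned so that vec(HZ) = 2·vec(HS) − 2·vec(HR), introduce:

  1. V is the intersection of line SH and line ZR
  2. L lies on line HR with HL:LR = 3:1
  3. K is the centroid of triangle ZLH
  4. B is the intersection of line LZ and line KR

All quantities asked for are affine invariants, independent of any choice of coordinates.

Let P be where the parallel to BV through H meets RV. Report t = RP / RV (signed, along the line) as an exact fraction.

t = 12/5

Set H = (0, 0), S = (1, 0), R = (0, 1), Z = (2, -2); any affine frame gives the same invariant.
1. V is the intersection of line SH and line ZR ⇒ V = (2/3, 0)
2. L lies on line HR with HL:LR = 3:1 ⇒ L = (0, 3/4)
3. K is the centroid of triangle ZLH ⇒ K = (2/3, -5/12)
4. B is the intersection of line LZ and line KR ⇒ B = (1/3, 7/24)
through H parallel to BV: direction (1/3, -7/24); meets RV at P = (8/5, -7/5)
P = R + t·(V−R) with t = 12/5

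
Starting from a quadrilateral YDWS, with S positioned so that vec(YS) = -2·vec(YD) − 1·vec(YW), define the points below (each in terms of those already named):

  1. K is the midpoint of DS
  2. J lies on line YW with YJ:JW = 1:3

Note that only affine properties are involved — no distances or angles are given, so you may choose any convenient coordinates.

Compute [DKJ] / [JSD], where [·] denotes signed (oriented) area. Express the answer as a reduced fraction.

[DKJ]:[JSD] = -1/2

Assign Y = (0, 0), D = (1, 0), W = (0, 1), S = (-2, -1) — the answer is frame-independent, so this choice is without loss of generality.
1. K is the midpoint of DS ⇒ K = (-1/2, -1/2)
2. J lies on line YW with YJ:JW = 1:3 ⇒ J = (0, 1/4)
2·[DKJ] = -7/8, 2·[JSD] = 7/4
[DKJ]:[JSD] = -7/8:7/4 = -1/2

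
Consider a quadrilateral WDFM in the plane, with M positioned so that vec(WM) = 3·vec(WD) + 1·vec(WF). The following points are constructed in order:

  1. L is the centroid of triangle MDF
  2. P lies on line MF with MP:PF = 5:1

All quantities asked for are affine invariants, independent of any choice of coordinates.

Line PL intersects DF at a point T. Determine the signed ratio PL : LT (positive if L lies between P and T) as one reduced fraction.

PL:LT = -1/2

Set W = (0, 0), D = (1, 0), F = (0, 1), M = (3, 1); any affine frame gives the same invariant.
1. L is the centroid of triangle MDF ⇒ L = (4/3, 2/3)
2. P lies on line MF with MP:PF = 5:1 ⇒ P = (1/2, 1)
line PL meets DF at T = (-1/3, 4/3)
L = P + t·(T−P) with t = -1, so PL:LT = -1:2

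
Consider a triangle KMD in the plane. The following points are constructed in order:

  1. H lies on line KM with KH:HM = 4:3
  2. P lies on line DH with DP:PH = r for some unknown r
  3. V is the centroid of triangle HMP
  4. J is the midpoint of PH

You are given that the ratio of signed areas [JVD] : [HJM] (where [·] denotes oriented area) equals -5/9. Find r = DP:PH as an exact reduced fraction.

Assign K = (0, 0), M = (1, 0), D = (0, 1) — the answer is frame-independent, so this choice is without loss of generality.
1. H lies on line KM with KH:HM = 4:3 ⇒ H = (4/7, 0)
2. With DP:PH = r, write λ = r/(r+1) so P = D + λ·(H−D); P is affine-linear in λ
3. V is the centroid of triangle HMP ⇒ V is an affine combination of earlier points and hence also affine-linear in λ
4. J is the midpoint of PH ⇒ J is an affine combination of earlier points and hence also affine-linear in λ
Every point depending on P is an affine combination of P and λ-independent points, so each such coordinate is linear in λ; the λ² term in each signed area is a multiple of (H−D)×(H−D) = 0, so 2·[JVD] and 2·[HJM] are each linear in λ. Evaluating at λ=0 and λ=1:
  2·[JVD] = 1/14·λ + 1/14,   2·[HJM] = 3/14·λ − 3/14
So [JVD]:[HJM] = (1/14·λ + 1/14) / (3/14·λ − 3/14). Setting this equal to -5/9:
  1/14·λ + 1/14 = -5/9·(3/14·λ − 3/14)  ⇒  λ = 1/4
Then r = λ/(1−λ) = (1/4)/(3/4) = 1/3. Check: with r = 1/3, P = (1/7, 3/4) and [JVD]:[HJM] = -5/9 as required.

r = 1/3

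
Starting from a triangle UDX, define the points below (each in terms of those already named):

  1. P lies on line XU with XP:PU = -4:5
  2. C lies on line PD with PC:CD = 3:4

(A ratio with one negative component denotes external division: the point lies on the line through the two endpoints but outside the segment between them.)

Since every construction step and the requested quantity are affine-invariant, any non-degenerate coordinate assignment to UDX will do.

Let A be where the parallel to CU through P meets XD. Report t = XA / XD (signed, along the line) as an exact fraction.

Set U = (0, 0), D = (1, 0), X = (0, 1); any affine frame gives the same invariant.
1. P lies on line XU with XP:PU = -4:5 ⇒ P = (0, 5)
2. C lies on line PD with PC:CD = 3:4 ⇒ C = (3/7, 20/7)
through P parallel to CU: direction (-3/7, -20/7); meets XD at A = (-12/23, 35/23)
A = X + t·(D−X) with t = -12/23

t = -12/23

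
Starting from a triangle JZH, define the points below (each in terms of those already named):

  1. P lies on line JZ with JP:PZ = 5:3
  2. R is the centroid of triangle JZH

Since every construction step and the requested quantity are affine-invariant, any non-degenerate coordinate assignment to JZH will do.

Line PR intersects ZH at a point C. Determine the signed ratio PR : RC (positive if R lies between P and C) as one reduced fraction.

PR:RC = 1/8

Choose coordinates J = (0, 0), Z = (1, 0), H = (0, 1).
1. P lies on line JZ with JP:PZ = 5:3 ⇒ P = (5/8, 0)
2. R is the centroid of triangle JZH ⇒ R = (1/3, 1/3)
line PR meets ZH at C = (-2, 3)
R = P + t·(C−P) with t = 1/9, so PR:RC = 1/9:8/9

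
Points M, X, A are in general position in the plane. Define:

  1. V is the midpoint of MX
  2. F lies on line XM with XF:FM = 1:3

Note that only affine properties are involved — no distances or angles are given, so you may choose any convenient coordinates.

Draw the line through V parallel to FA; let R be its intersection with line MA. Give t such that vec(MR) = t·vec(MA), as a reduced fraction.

Work in coordinates with M = (0, 0), X = (1, 0), A = (0, 1).
1. V is the midpoint of MX ⇒ V = (1/2, 0)
2. F lies on line XM with XF:FM = 1:3 ⇒ F = (3/4, 0)
through V parallel to FA: direction (-3/4, 1); meets MA at R = (0, 2/3)
R = M + t·(A−M) with t = 2/3

t = 2/3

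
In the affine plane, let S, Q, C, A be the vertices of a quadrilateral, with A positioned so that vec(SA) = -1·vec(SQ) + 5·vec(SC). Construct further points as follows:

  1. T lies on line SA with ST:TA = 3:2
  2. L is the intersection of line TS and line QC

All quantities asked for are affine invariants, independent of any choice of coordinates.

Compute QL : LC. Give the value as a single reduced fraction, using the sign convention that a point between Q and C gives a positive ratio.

Choose coordinates S = (0, 0), Q = (1, 0), C = (0, 1), A = (-1, 5).
1. T lies on line SA with ST:TA = 3:2 ⇒ T = (-3/5, 3)
2. L is the intersection of line TS and line QC ⇒ L = (-1/4, 5/4)
L = Q + t·(C−Q) with t = 5/4, so QL:LC = t:(1−t) = 5/4:-1/4

QL:LC = -5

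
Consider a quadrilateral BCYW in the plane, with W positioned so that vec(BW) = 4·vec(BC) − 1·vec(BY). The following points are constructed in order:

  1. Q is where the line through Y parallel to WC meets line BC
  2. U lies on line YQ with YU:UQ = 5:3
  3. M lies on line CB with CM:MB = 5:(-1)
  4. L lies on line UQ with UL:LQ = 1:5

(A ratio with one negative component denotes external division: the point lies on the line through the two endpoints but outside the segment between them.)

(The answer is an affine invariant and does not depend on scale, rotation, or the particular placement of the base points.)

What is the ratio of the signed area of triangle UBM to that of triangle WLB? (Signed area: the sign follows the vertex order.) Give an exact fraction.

Assign B = (0, 0), C = (1, 0), Y = (0, 1), W = (4, -1) — the answer is frame-independent, so this choice is without loss of generality.
1. Q is where the line through Y parallel to WC meets line BC ⇒ Q = (3, 0)
2. U lies on line YQ with YU:UQ = 5:3 ⇒ U = (15/8, 3/8)
3. M lies on line CB with CM:MB = 5:(-1) ⇒ M = (-1/4, 0)
4. L lies on line UQ with UL:LQ = 1:5 ⇒ L = (33/16, 5/16)
2·[UBM] = -3/32, 2·[WLB] = 53/16
[UBM]:[WLB] = -3/32:53/16 = -3/106

[UBM]:[WLB] = -3/106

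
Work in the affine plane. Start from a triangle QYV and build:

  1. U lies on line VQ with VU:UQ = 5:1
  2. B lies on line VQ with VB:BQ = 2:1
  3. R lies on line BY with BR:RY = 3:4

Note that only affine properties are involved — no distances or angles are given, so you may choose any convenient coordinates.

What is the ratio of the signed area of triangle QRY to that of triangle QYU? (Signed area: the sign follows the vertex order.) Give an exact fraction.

[QRY]:[QYU] = -8/7

Set Q = (0, 0), Y = (1, 0), V = (0, 1); any affine frame gives the same invariant.
1. U lies on line VQ with VU:UQ = 5:1 ⇒ U = (0, 1/6)
2. B lies on line VQ with VB:BQ = 2:1 ⇒ B = (0, 1/3)
3. R lies on line BY with BR:RY = 3:4 ⇒ R = (3/7, 4/21)
2·[QRY] = -4/21, 2·[QYU] = 1/6
[QRY]:[QYU] = -4/21:1/6 = -8/7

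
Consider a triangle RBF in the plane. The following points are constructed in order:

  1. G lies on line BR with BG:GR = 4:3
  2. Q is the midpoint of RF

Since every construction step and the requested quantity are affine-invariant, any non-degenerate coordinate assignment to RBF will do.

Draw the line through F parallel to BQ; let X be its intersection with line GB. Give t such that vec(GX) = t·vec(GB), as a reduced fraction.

t = 11/4

Choose coordinates R = (0, 0), B = (1, 0), F = (0, 1).
1. G lies on line BR with BG:GR = 4:3 ⇒ G = (3/7, 0)
2. Q is the midpoint of RF ⇒ Q = (0, 1/2)
through F parallel to BQ: direction (-1, 1/2); meets GB at X = (2, 0)
X = G + t·(B−G) with t = 11/4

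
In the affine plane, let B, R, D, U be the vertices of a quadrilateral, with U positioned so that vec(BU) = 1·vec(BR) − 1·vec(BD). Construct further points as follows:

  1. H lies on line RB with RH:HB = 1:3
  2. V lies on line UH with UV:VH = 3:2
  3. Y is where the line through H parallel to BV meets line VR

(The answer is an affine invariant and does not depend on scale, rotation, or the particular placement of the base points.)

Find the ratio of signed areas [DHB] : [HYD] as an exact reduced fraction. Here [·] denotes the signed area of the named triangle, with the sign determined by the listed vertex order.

Set B = (0, 0), R = (1, 0), D = (0, 1), U = (1, -1); any affine frame gives the same invariant.
1. H lies on line RB with RH:HB = 1:3 ⇒ H = (3/4, 0)
2. V lies on line UH with UV:VH = 3:2 ⇒ V = (17/20, -2/5)
3. Y is where the line through H parallel to BV meets line VR ⇒ Y = (77/80, -1/10)
2·[DHB] = -3/4, 2·[HYD] = 11/80
[DHB]:[HYD] = -3/4:11/80 = -60/11

[DHB]:[HYD] = -60/11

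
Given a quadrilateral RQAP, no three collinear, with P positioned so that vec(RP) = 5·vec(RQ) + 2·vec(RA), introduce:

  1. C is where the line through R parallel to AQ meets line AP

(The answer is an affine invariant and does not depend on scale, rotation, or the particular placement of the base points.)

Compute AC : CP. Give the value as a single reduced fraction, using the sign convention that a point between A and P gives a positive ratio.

Choose coordinates R = (0, 0), Q = (1, 0), A = (0, 1), P = (5, 2).
1. C is where the line through R parallel to AQ meets line AP ⇒ C = (-5/6, 5/6)
C = A + t·(P−A) with t = -1/6, so AC:CP = t:(1−t) = -1/6:7/6

AC:CP = -1/7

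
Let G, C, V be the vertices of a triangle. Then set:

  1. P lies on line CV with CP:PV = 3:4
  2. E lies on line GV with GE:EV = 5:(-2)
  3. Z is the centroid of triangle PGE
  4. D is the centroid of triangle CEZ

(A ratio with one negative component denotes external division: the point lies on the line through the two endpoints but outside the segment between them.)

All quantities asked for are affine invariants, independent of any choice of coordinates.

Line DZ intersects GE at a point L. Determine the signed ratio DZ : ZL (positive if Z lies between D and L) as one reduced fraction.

DZ:ZL = 13/12

Choose coordinates G = (0, 0), C = (1, 0), V = (0, 1).
1. P lies on line CV with CP:PV = 3:4 ⇒ P = (4/7, 3/7)
2. E lies on line GV with GE:EV = 5:(-2) ⇒ E = (0, 5/3)
3. Z is the centroid of triangle PGE ⇒ Z = (4/21, 44/63)
4. D is the centroid of triangle CEZ ⇒ D = (25/63, 149/189)
line DZ meets GE at L = (0, 8/13)
Z = D + t·(L−D) with t = 13/25, so DZ:ZL = 13/25:12/25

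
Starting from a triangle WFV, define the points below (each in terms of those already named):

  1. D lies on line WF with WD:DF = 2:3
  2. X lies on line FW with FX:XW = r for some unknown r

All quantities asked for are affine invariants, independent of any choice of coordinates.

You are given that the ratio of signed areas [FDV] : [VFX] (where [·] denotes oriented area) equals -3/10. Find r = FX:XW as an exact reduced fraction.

r = -2/3

Work in coordinates with W = (0, 0), F = (1, 0), V = (0, 1).
1. D lies on line WF with WD:DF = 2:3 ⇒ D = (2/5, 0)
2. With FX:XW = r, write λ = r/(r+1) so X = F + λ·(W−F); X is affine-linear in λ
Every point depending on X is an affine combination of X and λ-independent points, so each such coordinate is linear in λ; the λ² term in each signed area is a multiple of (W−F)×(W−F) = 0, so 2·[FDV] and 2·[VFX] are each linear in λ. Evaluating at λ=0 and λ=1:
  2·[FDV] = -3/5,   2·[VFX] = −λ
So [FDV]:[VFX] = (-3/5) / (−λ). Setting this equal to -3/10:
  -3/5 = -3/10·(−λ)  ⇒  λ = -2
Then r = λ/(1−λ) = (-2)/(3) = -2/3. Check: with r = -2/3, X = (3, 0) and [FDV]:[VFX] = -3/10 as required.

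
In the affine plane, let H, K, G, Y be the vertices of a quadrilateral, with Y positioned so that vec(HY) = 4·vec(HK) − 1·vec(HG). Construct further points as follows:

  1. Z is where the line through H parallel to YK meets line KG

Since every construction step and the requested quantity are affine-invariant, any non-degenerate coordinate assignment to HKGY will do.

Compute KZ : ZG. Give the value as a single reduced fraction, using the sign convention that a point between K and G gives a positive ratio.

KZ:ZG = -1/3

Choose coordinates H = (0, 0), K = (1, 0), G = (0, 1), Y = (4, -1).
1. Z is where the line through H parallel to YK meets line KG ⇒ Z = (3/2, -1/2)
Z = K + t·(G−K) with t = -1/2, so KZ:ZG = t:(1−t) = -1/2:3/2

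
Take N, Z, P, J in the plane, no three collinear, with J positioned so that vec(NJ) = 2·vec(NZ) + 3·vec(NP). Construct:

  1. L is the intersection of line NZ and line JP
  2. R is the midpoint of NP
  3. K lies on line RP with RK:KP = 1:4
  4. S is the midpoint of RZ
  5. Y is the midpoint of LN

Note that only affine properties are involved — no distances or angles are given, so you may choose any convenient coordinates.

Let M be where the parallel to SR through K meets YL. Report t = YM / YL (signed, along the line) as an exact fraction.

t = -17/5

Work in coordinates with N = (0, 0), Z = (1, 0), P = (0, 1), J = (2, 3).
1. L is the intersection of line NZ and line JP ⇒ L = (-1, 0)
2. R is the midpoint of NP ⇒ R = (0, 1/2)
3. K lies on line RP with RK:KP = 1:4 ⇒ K = (0, 3/5)
4. S is the midpoint of RZ ⇒ S = (1/2, 1/4)
5. Y is the midpoint of LN ⇒ Y = (-1/2, 0)
through K parallel to SR: direction (-1/2, 1/4); meets YL at M = (6/5, 0)
M = Y + t·(L−Y) with t = -17/5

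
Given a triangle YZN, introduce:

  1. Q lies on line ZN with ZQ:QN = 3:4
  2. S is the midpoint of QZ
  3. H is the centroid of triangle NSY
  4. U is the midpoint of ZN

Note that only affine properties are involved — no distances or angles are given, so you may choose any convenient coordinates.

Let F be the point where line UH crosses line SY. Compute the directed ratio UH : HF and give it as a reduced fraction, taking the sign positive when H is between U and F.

Set Y = (0, 0), Z = (1, 0), N = (0, 1); any affine frame gives the same invariant.
1. Q lies on line ZN with ZQ:QN = 3:4 ⇒ Q = (4/7, 3/7)
2. S is the midpoint of QZ ⇒ S = (11/14, 3/14)
3. H is the centroid of triangle NSY ⇒ H = (11/42, 17/42)
4. U is the midpoint of ZN ⇒ U = (1/2, 1/2)
line UH meets SY at F = (-33/14, -9/14)
H = U + t·(F−U) with t = 1/12, so UH:HF = 1/12:11/12

UH:HF = 1/11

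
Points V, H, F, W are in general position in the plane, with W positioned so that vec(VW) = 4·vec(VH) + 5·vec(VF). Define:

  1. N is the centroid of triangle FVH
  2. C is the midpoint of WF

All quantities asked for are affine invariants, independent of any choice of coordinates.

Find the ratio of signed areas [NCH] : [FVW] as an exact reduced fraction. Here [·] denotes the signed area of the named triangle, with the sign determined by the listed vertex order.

Choose coordinates V = (0, 0), H = (1, 0), F = (0, 1), W = (4, 5).
1. N is the centroid of triangle FVH ⇒ N = (1/3, 1/3)
2. C is the midpoint of WF ⇒ C = (2, 3)
2·[NCH] = -7/3, 2·[FVW] = 4
[NCH]:[FVW] = -7/3:4 = -7/12

[NCH]:[FVW] = -7/12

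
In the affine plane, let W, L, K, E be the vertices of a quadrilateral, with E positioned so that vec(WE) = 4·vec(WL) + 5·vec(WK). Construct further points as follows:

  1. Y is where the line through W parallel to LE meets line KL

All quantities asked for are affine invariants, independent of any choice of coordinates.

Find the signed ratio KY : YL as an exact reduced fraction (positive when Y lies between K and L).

Set W = (0, 0), L = (1, 0), K = (0, 1), E = (4, 5); any affine frame gives the same invariant.
1. Y is where the line through W parallel to LE meets line KL ⇒ Y = (3/8, 5/8)
Y = K + t·(L−K) with t = 3/8, so KY:YL = t:(1−t) = 3/8:5/8

KY:YL = 3/5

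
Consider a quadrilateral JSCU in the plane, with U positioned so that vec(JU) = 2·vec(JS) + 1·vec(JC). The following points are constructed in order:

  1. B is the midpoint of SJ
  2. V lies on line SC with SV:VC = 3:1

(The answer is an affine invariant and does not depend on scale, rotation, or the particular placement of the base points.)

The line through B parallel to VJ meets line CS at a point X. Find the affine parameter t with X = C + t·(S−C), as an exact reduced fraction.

Choose coordinates J = (0, 0), S = (1, 0), C = (0, 1), U = (2, 1).
1. B is the midpoint of SJ ⇒ B = (1/2, 0)
2. V lies on line SC with SV:VC = 3:1 ⇒ V = (1/4, 3/4)
through B parallel to VJ: direction (-1/4, -3/4); meets CS at X = (5/8, 3/8)
X = C + t·(S−C) with t = 5/8

t = 5/8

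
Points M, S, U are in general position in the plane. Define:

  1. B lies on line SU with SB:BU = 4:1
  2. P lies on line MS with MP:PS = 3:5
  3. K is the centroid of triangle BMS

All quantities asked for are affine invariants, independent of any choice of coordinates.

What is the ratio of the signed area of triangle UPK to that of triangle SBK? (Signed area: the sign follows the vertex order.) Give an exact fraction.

Set M = (0, 0), S = (1, 0), U = (0, 1); any affine frame gives the same invariant.
1. B lies on line SU with SB:BU = 4:1 ⇒ B = (1/5, 4/5)
2. P lies on line MS with MP:PS = 3:5 ⇒ P = (3/8, 0)
3. K is the centroid of triangle BMS ⇒ K = (2/5, 4/15)
2·[UPK] = 1/8, 2·[SBK] = 4/15
[UPK]:[SBK] = 1/8:4/15 = 15/32

[UPK]:[SBK] = 15/32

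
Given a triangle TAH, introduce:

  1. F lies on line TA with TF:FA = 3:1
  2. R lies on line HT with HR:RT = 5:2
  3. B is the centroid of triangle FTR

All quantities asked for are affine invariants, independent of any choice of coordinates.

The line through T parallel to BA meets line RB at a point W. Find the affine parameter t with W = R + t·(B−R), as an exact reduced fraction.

t = 9/5

Choose coordinates T = (0, 0), A = (1, 0), H = (0, 1).
1. F lies on line TA with TF:FA = 3:1 ⇒ F = (3/4, 0)
2. R lies on line HT with HR:RT = 5:2 ⇒ R = (0, 2/7)
3. B is the centroid of triangle FTR ⇒ B = (1/4, 2/21)
through T parallel to BA: direction (3/4, -2/21); meets RB at W = (9/20, -2/35)
W = R + t·(B−R) with t = 9/5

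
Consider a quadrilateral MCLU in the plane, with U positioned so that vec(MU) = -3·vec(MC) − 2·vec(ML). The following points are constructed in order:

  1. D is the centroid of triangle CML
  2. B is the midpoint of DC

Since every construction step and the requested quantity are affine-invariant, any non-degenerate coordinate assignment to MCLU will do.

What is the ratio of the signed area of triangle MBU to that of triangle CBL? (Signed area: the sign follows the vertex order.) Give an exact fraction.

[MBU]:[CBL] = 5

Set M = (0, 0), C = (1, 0), L = (0, 1), U = (-3, -2); any affine frame gives the same invariant.
1. D is the centroid of triangle CML ⇒ D = (1/3, 1/3)
2. B is the midpoint of DC ⇒ B = (2/3, 1/6)
2·[MBU] = -5/6, 2·[CBL] = -1/6
[MBU]:[CBL] = -5/6:-1/6 = 5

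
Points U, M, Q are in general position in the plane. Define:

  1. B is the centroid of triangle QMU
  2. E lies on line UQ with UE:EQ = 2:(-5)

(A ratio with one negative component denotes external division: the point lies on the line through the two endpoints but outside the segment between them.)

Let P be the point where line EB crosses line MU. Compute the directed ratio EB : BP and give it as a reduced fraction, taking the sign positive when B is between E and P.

Set U = (0, 0), M = (1, 0), Q = (0, 1); any affine frame gives the same invariant.
1. B is the centroid of triangle QMU ⇒ B = (1/3, 1/3)
2. E lies on line UQ with UE:EQ = 2:(-5) ⇒ E = (0, -2/3)
line EB meets MU at P = (2/9, 0)
B = E + t·(P−E) with t = 3/2, so EB:BP = 3/2:-1/2

EB:BP = -3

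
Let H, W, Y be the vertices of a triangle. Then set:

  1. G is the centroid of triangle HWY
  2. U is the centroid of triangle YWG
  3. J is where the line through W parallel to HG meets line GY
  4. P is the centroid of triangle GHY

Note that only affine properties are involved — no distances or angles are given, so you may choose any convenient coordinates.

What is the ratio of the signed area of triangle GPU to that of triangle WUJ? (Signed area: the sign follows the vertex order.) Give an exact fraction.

Work in coordinates with H = (0, 0), W = (1, 0), Y = (0, 1).
1. G is the centroid of triangle HWY ⇒ G = (1/3, 1/3)
2. U is the centroid of triangle YWG ⇒ U = (4/9, 4/9)
3. J is where the line through W parallel to HG meets line GY ⇒ J = (2/3, -1/3)
4. P is the centroid of triangle GHY ⇒ P = (1/9, 4/9)
2·[GPU] = -1/27, 2·[WUJ] = 1/3
[GPU]:[WUJ] = -1/27:1/3 = -1/9

[GPU]:[WUJ] = -1/9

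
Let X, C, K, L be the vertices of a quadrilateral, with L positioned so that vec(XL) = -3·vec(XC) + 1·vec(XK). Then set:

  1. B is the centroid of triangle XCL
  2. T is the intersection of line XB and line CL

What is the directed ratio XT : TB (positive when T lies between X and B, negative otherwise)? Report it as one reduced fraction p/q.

XT:TB = -3

Work in coordinates with X = (0, 0), C = (1, 0), K = (0, 1), L = (-3, 1).
1. B is the centroid of triangle XCL ⇒ B = (-2/3, 1/3)
2. T is the intersection of line XB and line CL ⇒ T = (-1, 1/2)
T = X + t·(B−X) with t = 3/2, so XT:TB = t:(1−t) = 3/2:-1/2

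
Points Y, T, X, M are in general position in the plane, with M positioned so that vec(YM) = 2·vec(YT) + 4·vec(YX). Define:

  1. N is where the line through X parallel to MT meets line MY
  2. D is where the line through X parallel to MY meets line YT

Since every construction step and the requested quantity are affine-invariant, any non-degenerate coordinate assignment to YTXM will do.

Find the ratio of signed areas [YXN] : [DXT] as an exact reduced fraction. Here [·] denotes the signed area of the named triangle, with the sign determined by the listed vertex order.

[YXN]:[DXT] = -1/3

Choose coordinates Y = (0, 0), T = (1, 0), X = (0, 1), M = (2, 4).
1. N is where the line through X parallel to MT meets line MY ⇒ N = (-1/2, -1)
2. D is where the line through X parallel to MY meets line YT ⇒ D = (-1/2, 0)
2·[YXN] = 1/2, 2·[DXT] = -3/2
[YXN]:[DXT] = 1/2:-3/2 = -1/3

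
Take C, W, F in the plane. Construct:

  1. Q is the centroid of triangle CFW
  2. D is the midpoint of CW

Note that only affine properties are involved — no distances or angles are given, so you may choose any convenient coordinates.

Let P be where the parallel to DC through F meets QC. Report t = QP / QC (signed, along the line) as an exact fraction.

Work in coordinates with C = (0, 0), W = (1, 0), F = (0, 1).
1. Q is the centroid of triangle CFW ⇒ Q = (1/3, 1/3)
2. D is the midpoint of CW ⇒ D = (1/2, 0)
through F parallel to DC: direction (-1/2, 0); meets QC at P = (1, 1)
P = Q + t·(C−Q) with t = -2

t = -2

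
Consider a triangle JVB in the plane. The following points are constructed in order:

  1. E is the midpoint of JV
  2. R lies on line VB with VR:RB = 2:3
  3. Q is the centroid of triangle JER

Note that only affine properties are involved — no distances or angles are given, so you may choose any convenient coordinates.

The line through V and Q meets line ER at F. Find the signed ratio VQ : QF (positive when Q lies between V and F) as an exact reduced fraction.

Choose coordinates J = (0, 0), V = (1, 0), B = (0, 1).
1. E is the midpoint of JV ⇒ E = (1/2, 0)
2. R lies on line VB with VR:RB = 2:3 ⇒ R = (3/5, 2/5)
3. Q is the centroid of triangle JER ⇒ Q = (11/30, 2/15)
line VQ meets ER at F = (21/40, 1/10)
Q = V + t·(F−V) with t = 4/3, so VQ:QF = 4/3:-1/3

VQ:QF = -4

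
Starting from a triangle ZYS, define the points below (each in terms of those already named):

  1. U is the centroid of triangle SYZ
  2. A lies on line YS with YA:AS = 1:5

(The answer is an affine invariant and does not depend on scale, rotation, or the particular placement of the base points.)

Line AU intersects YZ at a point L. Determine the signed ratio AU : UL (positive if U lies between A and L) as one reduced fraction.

Assign Z = (0, 0), Y = (1, 0), S = (0, 1) — the answer is frame-independent, so this choice is without loss of generality.
1. U is the centroid of triangle SYZ ⇒ U = (1/3, 1/3)
2. A lies on line YS with YA:AS = 1:5 ⇒ A = (5/6, 1/6)
line AU meets YZ at L = (4/3, 0)
U = A + t·(L−A) with t = -1, so AU:UL = -1:2

AU:UL = -1/2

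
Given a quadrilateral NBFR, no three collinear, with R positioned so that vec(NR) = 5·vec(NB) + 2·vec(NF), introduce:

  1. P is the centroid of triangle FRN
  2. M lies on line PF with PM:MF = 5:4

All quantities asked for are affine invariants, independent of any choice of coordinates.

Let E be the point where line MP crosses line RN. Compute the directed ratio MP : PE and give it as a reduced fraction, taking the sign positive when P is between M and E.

MP:PE = 10/9

Set N = (0, 0), B = (1, 0), F = (0, 1), R = (5, 2); any affine frame gives the same invariant.
1. P is the centroid of triangle FRN ⇒ P = (5/3, 1)
2. M lies on line PF with PM:MF = 5:4 ⇒ M = (20/27, 1)
line MP meets RN at E = (5/2, 1)
P = M + t·(E−M) with t = 10/19, so MP:PE = 10/19:9/19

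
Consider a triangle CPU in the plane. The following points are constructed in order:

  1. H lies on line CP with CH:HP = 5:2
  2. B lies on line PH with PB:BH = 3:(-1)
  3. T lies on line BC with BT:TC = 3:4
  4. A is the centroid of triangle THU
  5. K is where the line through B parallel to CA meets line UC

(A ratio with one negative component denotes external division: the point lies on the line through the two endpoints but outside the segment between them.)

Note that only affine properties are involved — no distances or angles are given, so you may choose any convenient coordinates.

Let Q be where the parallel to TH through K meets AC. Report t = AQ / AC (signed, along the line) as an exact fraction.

Work in coordinates with C = (0, 0), P = (1, 0), U = (0, 1).
1. H lies on line CP with CH:HP = 5:2 ⇒ H = (5/7, 0)
2. B lies on line PH with PB:BH = 3:(-1) ⇒ B = (4/7, 0)
3. T lies on line BC with BT:TC = 3:4 ⇒ T = (16/49, 0)
4. A is the centroid of triangle THU ⇒ A = (17/49, 1/3)
5. K is where the line through B parallel to CA meets line UC ⇒ K = (0, -28/51)
through K parallel to TH: direction (19/49, 0); meets AC at Q = (-4/7, -28/51)
Q = A + t·(C−A) with t = 45/17

t = 45/17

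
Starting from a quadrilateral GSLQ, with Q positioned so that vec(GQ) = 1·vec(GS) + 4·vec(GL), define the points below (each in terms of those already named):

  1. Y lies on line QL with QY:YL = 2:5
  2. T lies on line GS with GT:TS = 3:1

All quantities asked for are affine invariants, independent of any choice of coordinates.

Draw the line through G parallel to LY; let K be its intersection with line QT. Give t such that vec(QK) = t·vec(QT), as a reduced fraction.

Work in coordinates with G = (0, 0), S = (1, 0), L = (0, 1), Q = (1, 4).
1. Y lies on line QL with QY:YL = 2:5 ⇒ Y = (5/7, 22/7)
2. T lies on line GS with GT:TS = 3:1 ⇒ T = (3/4, 0)
through G parallel to LY: direction (5/7, 15/7); meets QT at K = (12/13, 36/13)
K = Q + t·(T−Q) with t = 4/13

t = 4/13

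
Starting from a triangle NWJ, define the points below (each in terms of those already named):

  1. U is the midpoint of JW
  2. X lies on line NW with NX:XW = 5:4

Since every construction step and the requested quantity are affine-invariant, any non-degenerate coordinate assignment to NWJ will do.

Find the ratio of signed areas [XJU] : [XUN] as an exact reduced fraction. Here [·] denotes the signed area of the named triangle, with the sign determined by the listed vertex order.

[XJU]:[XUN] = -4/5

Choose coordinates N = (0, 0), W = (1, 0), J = (0, 1).
1. U is the midpoint of JW ⇒ U = (1/2, 1/2)
2. X lies on line NW with NX:XW = 5:4 ⇒ X = (5/9, 0)
2·[XJU] = -2/9, 2·[XUN] = 5/18
[XJU]:[XUN] = -2/9:5/18 = -4/5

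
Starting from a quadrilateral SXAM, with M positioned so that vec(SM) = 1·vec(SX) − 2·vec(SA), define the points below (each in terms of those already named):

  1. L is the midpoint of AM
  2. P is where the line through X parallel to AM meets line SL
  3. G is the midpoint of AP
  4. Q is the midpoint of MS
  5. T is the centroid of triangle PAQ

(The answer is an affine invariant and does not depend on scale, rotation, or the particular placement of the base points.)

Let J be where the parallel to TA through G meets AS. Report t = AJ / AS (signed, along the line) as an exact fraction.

t = -7/16

Choose coordinates S = (0, 0), X = (1, 0), A = (0, 1), M = (1, -2).
1. L is the midpoint of AM ⇒ L = (1/2, -1/2)
2. P is where the line through X parallel to AM meets line SL ⇒ P = (3/2, -3/2)
3. G is the midpoint of AP ⇒ G = (3/4, -1/4)
4. Q is the midpoint of MS ⇒ Q = (1/2, -1)
5. T is the centroid of triangle PAQ ⇒ T = (2/3, -1/2)
through G parallel to TA: direction (-2/3, 3/2); meets AS at J = (0, 23/16)
J = A + t·(S−A) with t = -7/16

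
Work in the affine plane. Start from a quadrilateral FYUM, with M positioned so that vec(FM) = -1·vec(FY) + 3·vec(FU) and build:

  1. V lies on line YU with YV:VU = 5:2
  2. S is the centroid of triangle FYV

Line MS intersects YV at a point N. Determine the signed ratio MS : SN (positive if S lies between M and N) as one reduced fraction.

Choose coordinates F = (0, 0), Y = (1, 0), U = (0, 1), M = (-1, 3).
1. V lies on line YU with YV:VU = 5:2 ⇒ V = (2/7, 5/7)
2. S is the centroid of triangle FYV ⇒ S = (3/7, 5/21)
line MS meets YV at N = (1/14, 13/14)
S = M + t·(N−M) with t = 4/3, so MS:SN = 4/3:-1/3

MS:SN = -4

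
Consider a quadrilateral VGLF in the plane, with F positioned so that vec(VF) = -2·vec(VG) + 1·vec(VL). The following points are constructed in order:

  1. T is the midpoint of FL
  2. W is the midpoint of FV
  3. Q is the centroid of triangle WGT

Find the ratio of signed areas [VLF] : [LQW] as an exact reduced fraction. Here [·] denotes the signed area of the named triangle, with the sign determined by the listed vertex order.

[VLF]:[LQW] = -6

Choose coordinates V = (0, 0), G = (1, 0), L = (0, 1), F = (-2, 1).
1. T is the midpoint of FL ⇒ T = (-1, 1)
2. W is the midpoint of FV ⇒ W = (-1, 1/2)
3. Q is the centroid of triangle WGT ⇒ Q = (-1/3, 1/2)
2·[VLF] = 2, 2·[LQW] = -1/3
[VLF]:[LQW] = 2:-1/3 = -6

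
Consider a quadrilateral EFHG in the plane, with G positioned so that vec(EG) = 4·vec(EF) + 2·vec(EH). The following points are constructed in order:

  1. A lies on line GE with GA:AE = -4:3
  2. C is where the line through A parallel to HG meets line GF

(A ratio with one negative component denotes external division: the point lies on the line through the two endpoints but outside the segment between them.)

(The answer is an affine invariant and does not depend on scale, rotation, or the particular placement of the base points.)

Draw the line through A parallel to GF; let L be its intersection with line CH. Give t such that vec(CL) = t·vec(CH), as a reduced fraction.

t = 8/5

Assign E = (0, 0), F = (1, 0), H = (0, 1), G = (4, 2) — the answer is frame-independent, so this choice is without loss of generality.
1. A lies on line GE with GA:AE = -4:3 ⇒ A = (-12, -6)
2. C is where the line through A parallel to HG meets line GF ⇒ C = (-28/5, -22/5)
through A parallel to GF: direction (-3, -2); meets CH at L = (84/25, 106/25)
L = C + t·(H−C) with t = 8/5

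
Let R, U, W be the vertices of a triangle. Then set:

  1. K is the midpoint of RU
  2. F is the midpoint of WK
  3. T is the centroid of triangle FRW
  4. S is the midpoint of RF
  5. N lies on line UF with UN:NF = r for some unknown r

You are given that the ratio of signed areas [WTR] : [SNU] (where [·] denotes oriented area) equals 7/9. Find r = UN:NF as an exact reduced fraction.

r = 3/4

Assign R = (0, 0), U = (1, 0), W = (0, 1) — the answer is frame-independent, so this choice is without loss of generality.
1. K is the midpoint of RU ⇒ K = (1/2, 0)
2. F is the midpoint of WK ⇒ F = (1/4, 1/2)
3. T is the centroid of triangle FRW ⇒ T = (1/12, 1/2)
4. S is the midpoint of RF ⇒ S = (1/8, 1/4)
5. With UN:NF = r, write λ = r/(r+1) so N = U + λ·(F−U); N is affine-linear in λ
Every point depending on N is an affine combination of N and λ-independent points, so each such coordinate is linear in λ; the λ² term in each signed area is a multiple of (F−U)×(F−U) = 0, so 2·[WTR] and 2·[SNU] are each linear in λ. Evaluating at λ=0 and λ=1:
  2·[WTR] = -1/12,   2·[SNU] = -1/4·λ
So [WTR]:[SNU] = (-1/12) / (-1/4·λ). Setting this equal to 7/9:
  -1/12 = 7/9·(-1/4·λ)  ⇒  λ = 3/7
Then r = λ/(1−λ) = (3/7)/(4/7) = 3/4. Check: with r = 3/4, N = (19/28, 3/14) and [WTR]:[SNU] = 7/9 as required.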